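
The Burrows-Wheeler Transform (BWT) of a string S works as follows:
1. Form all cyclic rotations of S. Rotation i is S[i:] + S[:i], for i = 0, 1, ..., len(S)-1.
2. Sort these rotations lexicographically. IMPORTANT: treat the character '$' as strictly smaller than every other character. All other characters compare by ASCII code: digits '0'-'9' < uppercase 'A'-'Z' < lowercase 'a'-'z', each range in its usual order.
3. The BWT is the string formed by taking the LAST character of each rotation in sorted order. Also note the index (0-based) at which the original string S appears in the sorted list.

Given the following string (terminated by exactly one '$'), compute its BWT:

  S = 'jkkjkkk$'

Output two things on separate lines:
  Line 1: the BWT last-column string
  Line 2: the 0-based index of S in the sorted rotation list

Answer: k$kkkkjj
1

Derivation:
All 8 rotations (rotation i = S[i:]+S[:i]):
  rot[0] = jkkjkkk$
  rot[1] = kkjkkk$j
  rot[2] = kjkkk$jk
  rot[3] = jkkk$jkk
  rot[4] = kkk$jkkj
  rot[5] = kk$jkkjk
  rot[6] = k$jkkjkk
  rot[7] = $jkkjkkk
Sorted (with $ < everything):
  sorted[0] = $jkkjkkk  (last char: 'k')
  sorted[1] = jkkjkkk$  (last char: '$')
  sorted[2] = jkkk$jkk  (last char: 'k')
  sorted[3] = k$jkkjkk  (last char: 'k')
  sorted[4] = kjkkk$jk  (last char: 'k')
  sorted[5] = kk$jkkjk  (last char: 'k')
  sorted[6] = kkjkkk$j  (last char: 'j')
  sorted[7] = kkk$jkkj  (last char: 'j')
Last column: k$kkkkjj
Original string S is at sorted index 1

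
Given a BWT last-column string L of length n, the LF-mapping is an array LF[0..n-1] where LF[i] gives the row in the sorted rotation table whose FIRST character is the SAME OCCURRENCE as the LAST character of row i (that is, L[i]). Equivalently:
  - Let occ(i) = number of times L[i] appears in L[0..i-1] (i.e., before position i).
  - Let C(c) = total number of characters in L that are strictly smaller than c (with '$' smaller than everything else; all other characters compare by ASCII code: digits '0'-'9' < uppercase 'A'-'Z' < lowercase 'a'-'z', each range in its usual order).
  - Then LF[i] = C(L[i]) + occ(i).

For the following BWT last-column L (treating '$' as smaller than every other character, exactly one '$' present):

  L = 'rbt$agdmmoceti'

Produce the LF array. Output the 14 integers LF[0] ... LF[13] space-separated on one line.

Char counts: '$':1, 'a':1, 'b':1, 'c':1, 'd':1, 'e':1, 'g':1, 'i':1, 'm':2, 'o':1, 'r':1, 't':2
C (first-col start): C('$')=0, C('a')=1, C('b')=2, C('c')=3, C('d')=4, C('e')=5, C('g')=6, C('i')=7, C('m')=8, C('o')=10, C('r')=11, C('t')=12
L[0]='r': occ=0, LF[0]=C('r')+0=11+0=11
L[1]='b': occ=0, LF[1]=C('b')+0=2+0=2
L[2]='t': occ=0, LF[2]=C('t')+0=12+0=12
L[3]='$': occ=0, LF[3]=C('$')+0=0+0=0
L[4]='a': occ=0, LF[4]=C('a')+0=1+0=1
L[5]='g': occ=0, LF[5]=C('g')+0=6+0=6
L[6]='d': occ=0, LF[6]=C('d')+0=4+0=4
L[7]='m': occ=0, LF[7]=C('m')+0=8+0=8
L[8]='m': occ=1, LF[8]=C('m')+1=8+1=9
L[9]='o': occ=0, LF[9]=C('o')+0=10+0=10
L[10]='c': occ=0, LF[10]=C('c')+0=3+0=3
L[11]='e': occ=0, LF[11]=C('e')+0=5+0=5
L[12]='t': occ=1, LF[12]=C('t')+1=12+1=13
L[13]='i': occ=0, LF[13]=C('i')+0=7+0=7

Answer: 11 2 12 0 1 6 4 8 9 10 3 5 13 7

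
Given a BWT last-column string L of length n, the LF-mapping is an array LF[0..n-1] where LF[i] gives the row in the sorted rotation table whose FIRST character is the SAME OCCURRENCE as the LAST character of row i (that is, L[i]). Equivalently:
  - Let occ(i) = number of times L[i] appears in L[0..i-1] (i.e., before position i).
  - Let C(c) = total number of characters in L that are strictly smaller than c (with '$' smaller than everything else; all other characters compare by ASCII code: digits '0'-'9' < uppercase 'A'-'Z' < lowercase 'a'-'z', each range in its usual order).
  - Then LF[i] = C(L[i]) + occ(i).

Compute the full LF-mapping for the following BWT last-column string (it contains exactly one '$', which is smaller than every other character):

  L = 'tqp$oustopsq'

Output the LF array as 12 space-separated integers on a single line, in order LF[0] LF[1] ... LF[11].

Char counts: '$':1, 'o':2, 'p':2, 'q':2, 's':2, 't':2, 'u':1
C (first-col start): C('$')=0, C('o')=1, C('p')=3, C('q')=5, C('s')=7, C('t')=9, C('u')=11
L[0]='t': occ=0, LF[0]=C('t')+0=9+0=9
L[1]='q': occ=0, LF[1]=C('q')+0=5+0=5
L[2]='p': occ=0, LF[2]=C('p')+0=3+0=3
L[3]='$': occ=0, LF[3]=C('$')+0=0+0=0
L[4]='o': occ=0, LF[4]=C('o')+0=1+0=1
L[5]='u': occ=0, LF[5]=C('u')+0=11+0=11
L[6]='s': occ=0, LF[6]=C('s')+0=7+0=7
L[7]='t': occ=1, LF[7]=C('t')+1=9+1=10
L[8]='o': occ=1, LF[8]=C('o')+1=1+1=2
L[9]='p': occ=1, LF[9]=C('p')+1=3+1=4
L[10]='s': occ=1, LF[10]=C('s')+1=7+1=8
L[11]='q': occ=1, LF[11]=C('q')+1=5+1=6

Answer: 9 5 3 0 1 11 7 10 2 4 8 6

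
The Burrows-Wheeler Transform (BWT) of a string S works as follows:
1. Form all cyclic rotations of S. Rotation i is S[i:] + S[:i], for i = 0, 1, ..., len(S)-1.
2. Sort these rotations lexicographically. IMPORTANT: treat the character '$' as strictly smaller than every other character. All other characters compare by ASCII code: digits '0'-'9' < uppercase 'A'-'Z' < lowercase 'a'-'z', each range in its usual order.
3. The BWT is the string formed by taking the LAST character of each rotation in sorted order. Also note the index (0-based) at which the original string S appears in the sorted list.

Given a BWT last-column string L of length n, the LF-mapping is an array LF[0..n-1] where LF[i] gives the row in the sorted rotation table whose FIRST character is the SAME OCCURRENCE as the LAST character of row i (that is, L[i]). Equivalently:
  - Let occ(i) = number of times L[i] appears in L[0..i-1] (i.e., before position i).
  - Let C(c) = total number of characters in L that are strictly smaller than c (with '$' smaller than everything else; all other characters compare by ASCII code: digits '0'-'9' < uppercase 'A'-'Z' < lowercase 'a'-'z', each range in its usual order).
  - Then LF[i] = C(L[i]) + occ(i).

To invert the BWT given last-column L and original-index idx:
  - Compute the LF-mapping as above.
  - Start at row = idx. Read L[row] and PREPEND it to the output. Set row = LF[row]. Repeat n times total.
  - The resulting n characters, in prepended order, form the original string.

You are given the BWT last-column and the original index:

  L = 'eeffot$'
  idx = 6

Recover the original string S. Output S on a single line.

LF mapping: 1 2 3 4 5 6 0
Walk LF starting at row 6, prepending L[row]:
  step 1: row=6, L[6]='$', prepend. Next row=LF[6]=0
  step 2: row=0, L[0]='e', prepend. Next row=LF[0]=1
  step 3: row=1, L[1]='e', prepend. Next row=LF[1]=2
  step 4: row=2, L[2]='f', prepend. Next row=LF[2]=3
  step 5: row=3, L[3]='f', prepend. Next row=LF[3]=4
  step 6: row=4, L[4]='o', prepend. Next row=LF[4]=5
  step 7: row=5, L[5]='t', prepend. Next row=LF[5]=6
Reversed output: toffee$

Answer: toffee$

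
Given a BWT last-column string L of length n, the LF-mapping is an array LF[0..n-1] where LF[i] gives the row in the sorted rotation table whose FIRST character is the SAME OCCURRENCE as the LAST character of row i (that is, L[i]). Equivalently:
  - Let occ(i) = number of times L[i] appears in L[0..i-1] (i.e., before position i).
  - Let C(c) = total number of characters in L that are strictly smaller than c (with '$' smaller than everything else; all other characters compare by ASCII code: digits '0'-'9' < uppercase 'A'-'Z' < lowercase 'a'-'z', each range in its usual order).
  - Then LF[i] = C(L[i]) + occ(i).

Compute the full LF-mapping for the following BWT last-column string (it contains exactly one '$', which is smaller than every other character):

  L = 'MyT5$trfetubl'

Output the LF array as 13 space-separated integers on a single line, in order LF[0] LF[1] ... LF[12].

Answer: 2 12 3 1 0 9 8 6 5 10 11 4 7

Derivation:
Char counts: '$':1, '5':1, 'M':1, 'T':1, 'b':1, 'e':1, 'f':1, 'l':1, 'r':1, 't':2, 'u':1, 'y':1
C (first-col start): C('$')=0, C('5')=1, C('M')=2, C('T')=3, C('b')=4, C('e')=5, C('f')=6, C('l')=7, C('r')=8, C('t')=9, C('u')=11, C('y')=12
L[0]='M': occ=0, LF[0]=C('M')+0=2+0=2
L[1]='y': occ=0, LF[1]=C('y')+0=12+0=12
L[2]='T': occ=0, LF[2]=C('T')+0=3+0=3
L[3]='5': occ=0, LF[3]=C('5')+0=1+0=1
L[4]='$': occ=0, LF[4]=C('$')+0=0+0=0
L[5]='t': occ=0, LF[5]=C('t')+0=9+0=9
L[6]='r': occ=0, LF[6]=C('r')+0=8+0=8
L[7]='f': occ=0, LF[7]=C('f')+0=6+0=6
L[8]='e': occ=0, LF[8]=C('e')+0=5+0=5
L[9]='t': occ=1, LF[9]=C('t')+1=9+1=10
L[10]='u': occ=0, LF[10]=C('u')+0=11+0=11
L[11]='b': occ=0, LF[11]=C('b')+0=4+0=4
L[12]='l': occ=0, LF[12]=C('l')+0=7+0=7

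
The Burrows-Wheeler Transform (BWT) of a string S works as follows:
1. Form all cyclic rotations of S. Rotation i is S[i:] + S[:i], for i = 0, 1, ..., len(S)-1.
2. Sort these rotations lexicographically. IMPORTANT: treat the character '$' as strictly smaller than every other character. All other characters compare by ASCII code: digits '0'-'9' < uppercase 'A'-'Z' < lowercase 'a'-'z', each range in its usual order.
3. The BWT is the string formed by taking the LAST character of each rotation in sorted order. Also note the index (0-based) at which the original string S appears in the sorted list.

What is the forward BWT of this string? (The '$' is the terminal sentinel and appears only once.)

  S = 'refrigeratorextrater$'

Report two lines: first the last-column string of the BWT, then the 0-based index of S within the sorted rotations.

Answer: rrrrtgreirtete$ofaaxe
14

Derivation:
All 21 rotations (rotation i = S[i:]+S[:i]):
  rot[0] = refrigeratorextrater$
  rot[1] = efrigeratorextrater$r
  rot[2] = frigeratorextrater$re
  rot[3] = rigeratorextrater$ref
  rot[4] = igeratorextrater$refr
  rot[5] = geratorextrater$refri
  rot[6] = eratorextrater$refrig
  rot[7] = ratorextrater$refrige
  rot[8] = atorextrater$refriger
  rot[9] = torextrater$refrigera
  rot[10] = orextrater$refrigerat
  rot[11] = rextrater$refrigerato
  rot[12] = extrater$refrigerator
  rot[13] = xtrater$refrigeratore
  rot[14] = trater$refrigeratorex
  rot[15] = rater$refrigeratorext
  rot[16] = ater$refrigeratorextr
  rot[17] = ter$refrigeratorextra
  rot[18] = er$refrigeratorextrat
  rot[19] = r$refrigeratorextrate
  rot[20] = $refrigeratorextrater
Sorted (with $ < everything):
  sorted[0] = $refrigeratorextrater  (last char: 'r')
  sorted[1] = ater$refrigeratorextr  (last char: 'r')
  sorted[2] = atorextrater$refriger  (last char: 'r')
  sorted[3] = efrigeratorextrater$r  (last char: 'r')
  sorted[4] = er$refrigeratorextrat  (last char: 't')
  sorted[5] = eratorextrater$refrig  (last char: 'g')
  sorted[6] = extrater$refrigerator  (last char: 'r')
  sorted[7] = frigeratorextrater$re  (last char: 'e')
  sorted[8] = geratorextrater$refri  (last char: 'i')
  sorted[9] = igeratorextrater$refr  (last char: 'r')
  sorted[10] = orextrater$refrigerat  (last char: 't')
  sorted[11] = r$refrigeratorextrate  (last char: 'e')
  sorted[12] = rater$refrigeratorext  (last char: 't')
  sorted[13] = ratorextrater$refrige  (last char: 'e')
  sorted[14] = refrigeratorextrater$  (last char: '$')
  sorted[15] = rextrater$refrigerato  (last char: 'o')
  sorted[16] = rigeratorextrater$ref  (last char: 'f')
  sorted[17] = ter$refrigeratorextra  (last char: 'a')
  sorted[18] = torextrater$refrigera  (last char: 'a')
  sorted[19] = trater$refrigeratorex  (last char: 'x')
  sorted[20] = xtrater$refrigeratore  (last char: 'e')
Last column: rrrrtgreirtete$ofaaxe
Original string S is at sorted index 14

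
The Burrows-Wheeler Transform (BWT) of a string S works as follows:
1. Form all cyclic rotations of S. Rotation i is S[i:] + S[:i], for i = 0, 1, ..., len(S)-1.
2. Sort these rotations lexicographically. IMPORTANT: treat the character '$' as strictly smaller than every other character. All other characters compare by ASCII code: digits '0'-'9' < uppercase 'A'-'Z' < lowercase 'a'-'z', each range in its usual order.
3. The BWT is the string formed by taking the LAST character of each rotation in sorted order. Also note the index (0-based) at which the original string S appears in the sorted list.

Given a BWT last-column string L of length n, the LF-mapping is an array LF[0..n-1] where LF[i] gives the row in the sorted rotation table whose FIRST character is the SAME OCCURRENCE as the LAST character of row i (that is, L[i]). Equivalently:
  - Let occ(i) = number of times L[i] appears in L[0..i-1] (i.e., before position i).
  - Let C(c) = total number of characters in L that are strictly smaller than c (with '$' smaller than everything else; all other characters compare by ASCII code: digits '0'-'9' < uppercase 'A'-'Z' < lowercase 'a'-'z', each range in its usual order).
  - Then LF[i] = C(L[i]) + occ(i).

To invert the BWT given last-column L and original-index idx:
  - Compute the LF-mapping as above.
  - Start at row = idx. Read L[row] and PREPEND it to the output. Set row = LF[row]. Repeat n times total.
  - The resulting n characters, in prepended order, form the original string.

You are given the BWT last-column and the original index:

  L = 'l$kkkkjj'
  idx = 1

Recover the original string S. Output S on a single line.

Answer: jkkkkjl$

Derivation:
LF mapping: 7 0 3 4 5 6 1 2
Walk LF starting at row 1, prepending L[row]:
  step 1: row=1, L[1]='$', prepend. Next row=LF[1]=0
  step 2: row=0, L[0]='l', prepend. Next row=LF[0]=7
  step 3: row=7, L[7]='j', prepend. Next row=LF[7]=2
  step 4: row=2, L[2]='k', prepend. Next row=LF[2]=3
  step 5: row=3, L[3]='k', prepend. Next row=LF[3]=4
  step 6: row=4, L[4]='k', prepend. Next row=LF[4]=5
  step 7: row=5, L[5]='k', prepend. Next row=LF[5]=6
  step 8: row=6, L[6]='j', prepend. Next row=LF[6]=1
Reversed output: jkkkkjl$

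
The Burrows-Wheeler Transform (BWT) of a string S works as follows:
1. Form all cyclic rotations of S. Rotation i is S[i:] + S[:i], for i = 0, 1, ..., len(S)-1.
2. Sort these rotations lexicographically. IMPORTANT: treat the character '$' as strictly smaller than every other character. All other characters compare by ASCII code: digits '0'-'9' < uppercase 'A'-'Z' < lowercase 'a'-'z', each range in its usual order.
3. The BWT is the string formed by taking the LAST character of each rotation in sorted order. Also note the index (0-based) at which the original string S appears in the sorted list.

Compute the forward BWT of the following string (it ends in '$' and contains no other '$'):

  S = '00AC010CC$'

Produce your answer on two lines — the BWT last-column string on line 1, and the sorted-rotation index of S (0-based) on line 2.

All 10 rotations (rotation i = S[i:]+S[:i]):
  rot[0] = 00AC010CC$
  rot[1] = 0AC010CC$0
  rot[2] = AC010CC$00
  rot[3] = C010CC$00A
  rot[4] = 010CC$00AC
  rot[5] = 10CC$00AC0
  rot[6] = 0CC$00AC01
  rot[7] = CC$00AC010
  rot[8] = C$00AC010C
  rot[9] = $00AC010CC
Sorted (with $ < everything):
  sorted[0] = $00AC010CC  (last char: 'C')
  sorted[1] = 00AC010CC$  (last char: '$')
  sorted[2] = 010CC$00AC  (last char: 'C')
  sorted[3] = 0AC010CC$0  (last char: '0')
  sorted[4] = 0CC$00AC01  (last char: '1')
  sorted[5] = 10CC$00AC0  (last char: '0')
  sorted[6] = AC010CC$00  (last char: '0')
  sorted[7] = C$00AC010C  (last char: 'C')
  sorted[8] = C010CC$00A  (last char: 'A')
  sorted[9] = CC$00AC010  (last char: '0')
Last column: C$C0100CA0
Original string S is at sorted index 1

Answer: C$C0100CA0
1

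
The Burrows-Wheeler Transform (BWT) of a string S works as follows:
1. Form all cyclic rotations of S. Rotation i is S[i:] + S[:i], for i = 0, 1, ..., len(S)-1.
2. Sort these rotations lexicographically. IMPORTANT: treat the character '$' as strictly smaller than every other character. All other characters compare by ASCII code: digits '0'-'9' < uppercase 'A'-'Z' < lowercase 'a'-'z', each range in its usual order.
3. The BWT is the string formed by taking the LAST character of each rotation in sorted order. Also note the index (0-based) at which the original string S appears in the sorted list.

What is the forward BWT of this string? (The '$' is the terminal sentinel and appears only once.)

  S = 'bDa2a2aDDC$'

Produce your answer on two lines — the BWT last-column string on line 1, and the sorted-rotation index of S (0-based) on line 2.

All 11 rotations (rotation i = S[i:]+S[:i]):
  rot[0] = bDa2a2aDDC$
  rot[1] = Da2a2aDDC$b
  rot[2] = a2a2aDDC$bD
  rot[3] = 2a2aDDC$bDa
  rot[4] = a2aDDC$bDa2
  rot[5] = 2aDDC$bDa2a
  rot[6] = aDDC$bDa2a2
  rot[7] = DDC$bDa2a2a
  rot[8] = DC$bDa2a2aD
  rot[9] = C$bDa2a2aDD
  rot[10] = $bDa2a2aDDC
Sorted (with $ < everything):
  sorted[0] = $bDa2a2aDDC  (last char: 'C')
  sorted[1] = 2a2aDDC$bDa  (last char: 'a')
  sorted[2] = 2aDDC$bDa2a  (last char: 'a')
  sorted[3] = C$bDa2a2aDD  (last char: 'D')
  sorted[4] = DC$bDa2a2aD  (last char: 'D')
  sorted[5] = DDC$bDa2a2a  (last char: 'a')
  sorted[6] = Da2a2aDDC$b  (last char: 'b')
  sorted[7] = a2a2aDDC$bD  (last char: 'D')
  sorted[8] = a2aDDC$bDa2  (last char: '2')
  sorted[9] = aDDC$bDa2a2  (last char: '2')
  sorted[10] = bDa2a2aDDC$  (last char: '$')
Last column: CaaDDabD22$
Original string S is at sorted index 10

Answer: CaaDDabD22$
10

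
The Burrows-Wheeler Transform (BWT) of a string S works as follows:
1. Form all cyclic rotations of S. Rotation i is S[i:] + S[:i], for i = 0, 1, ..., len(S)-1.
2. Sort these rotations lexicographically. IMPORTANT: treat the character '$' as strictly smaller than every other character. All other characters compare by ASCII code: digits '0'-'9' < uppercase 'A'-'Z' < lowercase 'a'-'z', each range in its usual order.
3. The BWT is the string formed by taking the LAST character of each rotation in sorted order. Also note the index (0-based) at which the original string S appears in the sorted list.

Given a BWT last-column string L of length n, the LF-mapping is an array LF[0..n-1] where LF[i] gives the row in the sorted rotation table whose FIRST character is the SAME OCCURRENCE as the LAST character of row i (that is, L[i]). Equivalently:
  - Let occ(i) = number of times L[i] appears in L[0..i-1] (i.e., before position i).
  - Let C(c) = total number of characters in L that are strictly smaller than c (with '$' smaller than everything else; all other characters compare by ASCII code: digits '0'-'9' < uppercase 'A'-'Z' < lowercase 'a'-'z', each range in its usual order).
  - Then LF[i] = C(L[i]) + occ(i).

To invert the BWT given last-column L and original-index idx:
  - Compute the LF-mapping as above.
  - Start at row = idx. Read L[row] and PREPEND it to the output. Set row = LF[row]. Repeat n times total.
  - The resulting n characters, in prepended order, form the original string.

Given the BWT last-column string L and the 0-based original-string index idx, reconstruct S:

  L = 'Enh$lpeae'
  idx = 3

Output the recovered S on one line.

Answer: elephanE$

Derivation:
LF mapping: 1 7 5 0 6 8 3 2 4
Walk LF starting at row 3, prepending L[row]:
  step 1: row=3, L[3]='$', prepend. Next row=LF[3]=0
  step 2: row=0, L[0]='E', prepend. Next row=LF[0]=1
  step 3: row=1, L[1]='n', prepend. Next row=LF[1]=7
  step 4: row=7, L[7]='a', prepend. Next row=LF[7]=2
  step 5: row=2, L[2]='h', prepend. Next row=LF[2]=5
  step 6: row=5, L[5]='p', prepend. Next row=LF[5]=8
  step 7: row=8, L[8]='e', prepend. Next row=LF[8]=4
  step 8: row=4, L[4]='l', prepend. Next row=LF[4]=6
  step 9: row=6, L[6]='e', prepend. Next row=LF[6]=3
Reversed output: elephanE$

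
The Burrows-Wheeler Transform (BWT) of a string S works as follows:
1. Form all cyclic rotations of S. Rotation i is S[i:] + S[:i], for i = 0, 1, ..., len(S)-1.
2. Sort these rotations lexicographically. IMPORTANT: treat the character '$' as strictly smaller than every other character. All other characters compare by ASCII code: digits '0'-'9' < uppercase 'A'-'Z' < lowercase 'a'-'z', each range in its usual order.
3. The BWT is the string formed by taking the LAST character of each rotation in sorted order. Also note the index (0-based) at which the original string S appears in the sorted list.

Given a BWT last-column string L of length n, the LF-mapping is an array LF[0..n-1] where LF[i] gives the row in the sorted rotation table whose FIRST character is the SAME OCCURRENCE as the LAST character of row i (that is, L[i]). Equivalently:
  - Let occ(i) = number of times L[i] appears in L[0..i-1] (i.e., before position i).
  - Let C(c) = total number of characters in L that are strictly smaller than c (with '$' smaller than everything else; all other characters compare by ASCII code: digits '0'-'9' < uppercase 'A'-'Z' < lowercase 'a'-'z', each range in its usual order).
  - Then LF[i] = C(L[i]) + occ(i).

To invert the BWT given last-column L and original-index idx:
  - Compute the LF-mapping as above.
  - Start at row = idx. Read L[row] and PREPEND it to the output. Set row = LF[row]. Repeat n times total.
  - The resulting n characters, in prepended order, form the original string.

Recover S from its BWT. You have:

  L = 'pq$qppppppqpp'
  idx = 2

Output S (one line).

LF mapping: 1 10 0 11 2 3 4 5 6 7 12 8 9
Walk LF starting at row 2, prepending L[row]:
  step 1: row=2, L[2]='$', prepend. Next row=LF[2]=0
  step 2: row=0, L[0]='p', prepend. Next row=LF[0]=1
  step 3: row=1, L[1]='q', prepend. Next row=LF[1]=10
  step 4: row=10, L[10]='q', prepend. Next row=LF[10]=12
  step 5: row=12, L[12]='p', prepend. Next row=LF[12]=9
  step 6: row=9, L[9]='p', prepend. Next row=LF[9]=7
  step 7: row=7, L[7]='p', prepend. Next row=LF[7]=5
  step 8: row=5, L[5]='p', prepend. Next row=LF[5]=3
  step 9: row=3, L[3]='q', prepend. Next row=LF[3]=11
  step 10: row=11, L[11]='p', prepend. Next row=LF[11]=8
  step 11: row=8, L[8]='p', prepend. Next row=LF[8]=6
  step 12: row=6, L[6]='p', prepend. Next row=LF[6]=4
  step 13: row=4, L[4]='p', prepend. Next row=LF[4]=2
Reversed output: ppppqppppqqp$

Answer: ppppqppppqqp$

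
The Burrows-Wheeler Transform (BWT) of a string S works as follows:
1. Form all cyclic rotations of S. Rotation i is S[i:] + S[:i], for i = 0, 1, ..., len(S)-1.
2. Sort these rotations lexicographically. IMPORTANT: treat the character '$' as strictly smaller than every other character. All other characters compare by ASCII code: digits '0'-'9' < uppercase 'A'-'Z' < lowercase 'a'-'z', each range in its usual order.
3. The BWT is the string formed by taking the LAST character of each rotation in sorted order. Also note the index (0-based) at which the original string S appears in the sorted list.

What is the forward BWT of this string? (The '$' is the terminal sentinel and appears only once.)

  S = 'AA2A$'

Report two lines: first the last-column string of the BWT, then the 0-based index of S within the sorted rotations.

All 5 rotations (rotation i = S[i:]+S[:i]):
  rot[0] = AA2A$
  rot[1] = A2A$A
  rot[2] = 2A$AA
  rot[3] = A$AA2
  rot[4] = $AA2A
Sorted (with $ < everything):
  sorted[0] = $AA2A  (last char: 'A')
  sorted[1] = 2A$AA  (last char: 'A')
  sorted[2] = A$AA2  (last char: '2')
  sorted[3] = A2A$A  (last char: 'A')
  sorted[4] = AA2A$  (last char: '$')
Last column: AA2A$
Original string S is at sorted index 4

Answer: AA2A$
4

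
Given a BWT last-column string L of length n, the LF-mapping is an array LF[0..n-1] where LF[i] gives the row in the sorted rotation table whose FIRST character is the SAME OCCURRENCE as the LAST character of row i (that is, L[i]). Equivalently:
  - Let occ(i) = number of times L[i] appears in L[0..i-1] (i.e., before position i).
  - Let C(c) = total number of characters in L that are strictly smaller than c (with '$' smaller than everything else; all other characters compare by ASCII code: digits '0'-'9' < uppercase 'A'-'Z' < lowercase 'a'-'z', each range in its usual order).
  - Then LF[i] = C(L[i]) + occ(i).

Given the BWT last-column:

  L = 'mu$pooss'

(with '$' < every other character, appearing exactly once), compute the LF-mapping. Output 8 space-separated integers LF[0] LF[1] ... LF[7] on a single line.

Char counts: '$':1, 'm':1, 'o':2, 'p':1, 's':2, 'u':1
C (first-col start): C('$')=0, C('m')=1, C('o')=2, C('p')=4, C('s')=5, C('u')=7
L[0]='m': occ=0, LF[0]=C('m')+0=1+0=1
L[1]='u': occ=0, LF[1]=C('u')+0=7+0=7
L[2]='$': occ=0, LF[2]=C('$')+0=0+0=0
L[3]='p': occ=0, LF[3]=C('p')+0=4+0=4
L[4]='o': occ=0, LF[4]=C('o')+0=2+0=2
L[5]='o': occ=1, LF[5]=C('o')+1=2+1=3
L[6]='s': occ=0, LF[6]=C('s')+0=5+0=5
L[7]='s': occ=1, LF[7]=C('s')+1=5+1=6

Answer: 1 7 0 4 2 3 5 6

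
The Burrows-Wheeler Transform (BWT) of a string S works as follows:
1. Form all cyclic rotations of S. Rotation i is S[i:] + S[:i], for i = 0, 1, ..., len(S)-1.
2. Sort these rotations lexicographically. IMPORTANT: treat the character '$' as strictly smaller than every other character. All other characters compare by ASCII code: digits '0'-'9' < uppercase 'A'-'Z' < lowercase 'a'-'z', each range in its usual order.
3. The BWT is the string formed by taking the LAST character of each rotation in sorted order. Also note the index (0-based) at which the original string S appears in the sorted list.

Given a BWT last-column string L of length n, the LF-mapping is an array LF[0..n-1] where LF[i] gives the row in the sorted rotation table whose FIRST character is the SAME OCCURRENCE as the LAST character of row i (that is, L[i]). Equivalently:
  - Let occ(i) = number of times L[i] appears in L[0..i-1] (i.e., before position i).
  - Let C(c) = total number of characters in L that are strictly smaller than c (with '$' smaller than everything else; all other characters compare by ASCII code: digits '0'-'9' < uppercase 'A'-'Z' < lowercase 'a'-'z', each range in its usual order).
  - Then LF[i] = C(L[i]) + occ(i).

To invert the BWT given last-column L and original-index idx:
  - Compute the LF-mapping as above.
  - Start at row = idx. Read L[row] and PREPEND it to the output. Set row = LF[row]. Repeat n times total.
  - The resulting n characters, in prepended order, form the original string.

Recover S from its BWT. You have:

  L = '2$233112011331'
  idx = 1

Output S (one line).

Answer: 0211311333122$

Derivation:
LF mapping: 7 0 8 10 11 2 3 9 1 4 5 12 13 6
Walk LF starting at row 1, prepending L[row]:
  step 1: row=1, L[1]='$', prepend. Next row=LF[1]=0
  step 2: row=0, L[0]='2', prepend. Next row=LF[0]=7
  step 3: row=7, L[7]='2', prepend. Next row=LF[7]=9
  step 4: row=9, L[9]='1', prepend. Next row=LF[9]=4
  step 5: row=4, L[4]='3', prepend. Next row=LF[4]=11
  step 6: row=11, L[11]='3', prepend. Next row=LF[11]=12
  step 7: row=12, L[12]='3', prepend. Next row=LF[12]=13
  step 8: row=13, L[13]='1', prepend. Next row=LF[13]=6
  step 9: row=6, L[6]='1', prepend. Next row=LF[6]=3
  step 10: row=3, L[3]='3', prepend. Next row=LF[3]=10
  step 11: row=10, L[10]='1', prepend. Next row=LF[10]=5
  step 12: row=5, L[5]='1', prepend. Next row=LF[5]=2
  step 13: row=2, L[2]='2', prepend. Next row=LF[2]=8
  step 14: row=8, L[8]='0', prepend. Next row=LF[8]=1
Reversed output: 0211311333122$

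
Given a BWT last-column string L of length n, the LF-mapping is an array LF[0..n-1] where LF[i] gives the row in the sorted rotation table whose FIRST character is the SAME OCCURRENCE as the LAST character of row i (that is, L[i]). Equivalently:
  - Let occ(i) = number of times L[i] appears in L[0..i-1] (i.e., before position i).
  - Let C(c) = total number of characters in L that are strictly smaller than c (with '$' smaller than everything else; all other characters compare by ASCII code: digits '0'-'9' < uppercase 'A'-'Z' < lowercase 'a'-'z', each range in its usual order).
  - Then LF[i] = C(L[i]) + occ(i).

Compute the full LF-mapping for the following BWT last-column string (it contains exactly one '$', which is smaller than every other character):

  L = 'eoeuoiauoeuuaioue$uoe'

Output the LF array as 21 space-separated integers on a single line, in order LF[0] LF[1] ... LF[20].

Char counts: '$':1, 'a':2, 'e':5, 'i':2, 'o':5, 'u':6
C (first-col start): C('$')=0, C('a')=1, C('e')=3, C('i')=8, C('o')=10, C('u')=15
L[0]='e': occ=0, LF[0]=C('e')+0=3+0=3
L[1]='o': occ=0, LF[1]=C('o')+0=10+0=10
L[2]='e': occ=1, LF[2]=C('e')+1=3+1=4
L[3]='u': occ=0, LF[3]=C('u')+0=15+0=15
L[4]='o': occ=1, LF[4]=C('o')+1=10+1=11
L[5]='i': occ=0, LF[5]=C('i')+0=8+0=8
L[6]='a': occ=0, LF[6]=C('a')+0=1+0=1
L[7]='u': occ=1, LF[7]=C('u')+1=15+1=16
L[8]='o': occ=2, LF[8]=C('o')+2=10+2=12
L[9]='e': occ=2, LF[9]=C('e')+2=3+2=5
L[10]='u': occ=2, LF[10]=C('u')+2=15+2=17
L[11]='u': occ=3, LF[11]=C('u')+3=15+3=18
L[12]='a': occ=1, LF[12]=C('a')+1=1+1=2
L[13]='i': occ=1, LF[13]=C('i')+1=8+1=9
L[14]='o': occ=3, LF[14]=C('o')+3=10+3=13
L[15]='u': occ=4, LF[15]=C('u')+4=15+4=19
L[16]='e': occ=3, LF[16]=C('e')+3=3+3=6
L[17]='$': occ=0, LF[17]=C('$')+0=0+0=0
L[18]='u': occ=5, LF[18]=C('u')+5=15+5=20
L[19]='o': occ=4, LF[19]=C('o')+4=10+4=14
L[20]='e': occ=4, LF[20]=C('e')+4=3+4=7

Answer: 3 10 4 15 11 8 1 16 12 5 17 18 2 9 13 19 6 0 20 14 7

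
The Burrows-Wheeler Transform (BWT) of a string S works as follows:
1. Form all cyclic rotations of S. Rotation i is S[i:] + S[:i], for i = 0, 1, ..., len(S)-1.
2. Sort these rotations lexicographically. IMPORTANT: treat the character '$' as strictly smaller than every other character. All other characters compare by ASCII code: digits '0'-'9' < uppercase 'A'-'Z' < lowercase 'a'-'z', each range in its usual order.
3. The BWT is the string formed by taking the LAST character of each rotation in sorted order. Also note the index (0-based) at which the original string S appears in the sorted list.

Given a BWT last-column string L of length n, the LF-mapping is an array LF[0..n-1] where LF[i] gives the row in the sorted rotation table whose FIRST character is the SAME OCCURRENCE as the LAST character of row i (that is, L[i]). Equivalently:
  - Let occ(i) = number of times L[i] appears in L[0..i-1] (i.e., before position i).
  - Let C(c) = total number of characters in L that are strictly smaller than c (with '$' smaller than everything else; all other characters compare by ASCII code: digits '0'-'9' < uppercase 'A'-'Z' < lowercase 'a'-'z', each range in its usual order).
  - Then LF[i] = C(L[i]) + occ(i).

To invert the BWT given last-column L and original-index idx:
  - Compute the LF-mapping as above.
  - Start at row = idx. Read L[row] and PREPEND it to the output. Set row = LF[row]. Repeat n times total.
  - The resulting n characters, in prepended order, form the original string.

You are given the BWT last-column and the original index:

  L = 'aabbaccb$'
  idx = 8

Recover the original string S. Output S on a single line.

LF mapping: 1 2 4 5 3 7 8 6 0
Walk LF starting at row 8, prepending L[row]:
  step 1: row=8, L[8]='$', prepend. Next row=LF[8]=0
  step 2: row=0, L[0]='a', prepend. Next row=LF[0]=1
  step 3: row=1, L[1]='a', prepend. Next row=LF[1]=2
  step 4: row=2, L[2]='b', prepend. Next row=LF[2]=4
  step 5: row=4, L[4]='a', prepend. Next row=LF[4]=3
  step 6: row=3, L[3]='b', prepend. Next row=LF[3]=5
  step 7: row=5, L[5]='c', prepend. Next row=LF[5]=7
  step 8: row=7, L[7]='b', prepend. Next row=LF[7]=6
  step 9: row=6, L[6]='c', prepend. Next row=LF[6]=8
Reversed output: cbcbabaa$

Answer: cbcbabaa$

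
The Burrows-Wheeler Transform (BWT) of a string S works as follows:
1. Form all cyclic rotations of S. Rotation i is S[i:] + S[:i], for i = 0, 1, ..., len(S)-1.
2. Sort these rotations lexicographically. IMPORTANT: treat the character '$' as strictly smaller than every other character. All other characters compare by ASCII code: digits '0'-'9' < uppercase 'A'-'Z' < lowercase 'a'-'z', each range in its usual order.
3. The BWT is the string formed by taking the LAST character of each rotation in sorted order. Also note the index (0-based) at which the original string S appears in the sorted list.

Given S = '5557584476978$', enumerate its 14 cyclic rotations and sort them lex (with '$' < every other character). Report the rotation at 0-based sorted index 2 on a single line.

Answer: 476978$5557584

Derivation:
All 14 rotations (rotation i = S[i:]+S[:i]):
  rot[0] = 5557584476978$
  rot[1] = 557584476978$5
  rot[2] = 57584476978$55
  rot[3] = 7584476978$555
  rot[4] = 584476978$5557
  rot[5] = 84476978$55575
  rot[6] = 4476978$555758
  rot[7] = 476978$5557584
  rot[8] = 76978$55575844
  rot[9] = 6978$555758447
  rot[10] = 978$5557584476
  rot[11] = 78$55575844769
  rot[12] = 8$555758447697
  rot[13] = $5557584476978
Sorted (with $ < everything):
  sorted[0] = $5557584476978
  sorted[1] = 4476978$555758
  sorted[2] = 476978$5557584
  sorted[3] = 5557584476978$
  sorted[4] = 557584476978$5
  sorted[5] = 57584476978$55
  sorted[6] = 584476978$5557
  sorted[7] = 6978$555758447
  sorted[8] = 7584476978$555
  sorted[9] = 76978$55575844
  sorted[10] = 78$55575844769
  sorted[11] = 8$555758447697
  sorted[12] = 84476978$55575
  sorted[13] = 978$5557584476
sorted[2] = 476978$5557584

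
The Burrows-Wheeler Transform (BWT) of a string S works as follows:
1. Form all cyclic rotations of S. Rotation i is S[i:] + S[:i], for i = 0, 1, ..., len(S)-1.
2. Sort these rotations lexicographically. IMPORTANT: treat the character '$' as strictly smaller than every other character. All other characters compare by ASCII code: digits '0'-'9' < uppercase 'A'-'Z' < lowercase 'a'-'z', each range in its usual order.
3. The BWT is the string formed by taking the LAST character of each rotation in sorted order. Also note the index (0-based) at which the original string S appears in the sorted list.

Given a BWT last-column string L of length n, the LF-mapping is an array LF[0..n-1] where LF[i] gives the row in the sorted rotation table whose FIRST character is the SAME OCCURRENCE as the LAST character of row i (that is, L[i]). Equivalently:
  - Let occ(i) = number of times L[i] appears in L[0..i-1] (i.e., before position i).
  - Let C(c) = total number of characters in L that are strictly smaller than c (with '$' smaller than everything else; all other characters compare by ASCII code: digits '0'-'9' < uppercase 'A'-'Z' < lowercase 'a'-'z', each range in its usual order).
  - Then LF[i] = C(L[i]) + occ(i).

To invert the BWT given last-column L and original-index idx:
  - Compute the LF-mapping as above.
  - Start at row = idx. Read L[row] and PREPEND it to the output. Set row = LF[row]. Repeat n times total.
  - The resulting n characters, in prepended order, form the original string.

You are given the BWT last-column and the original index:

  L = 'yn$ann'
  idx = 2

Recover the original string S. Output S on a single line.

LF mapping: 5 2 0 1 3 4
Walk LF starting at row 2, prepending L[row]:
  step 1: row=2, L[2]='$', prepend. Next row=LF[2]=0
  step 2: row=0, L[0]='y', prepend. Next row=LF[0]=5
  step 3: row=5, L[5]='n', prepend. Next row=LF[5]=4
  step 4: row=4, L[4]='n', prepend. Next row=LF[4]=3
  step 5: row=3, L[3]='a', prepend. Next row=LF[3]=1
  step 6: row=1, L[1]='n', prepend. Next row=LF[1]=2
Reversed output: nanny$

Answer: nanny$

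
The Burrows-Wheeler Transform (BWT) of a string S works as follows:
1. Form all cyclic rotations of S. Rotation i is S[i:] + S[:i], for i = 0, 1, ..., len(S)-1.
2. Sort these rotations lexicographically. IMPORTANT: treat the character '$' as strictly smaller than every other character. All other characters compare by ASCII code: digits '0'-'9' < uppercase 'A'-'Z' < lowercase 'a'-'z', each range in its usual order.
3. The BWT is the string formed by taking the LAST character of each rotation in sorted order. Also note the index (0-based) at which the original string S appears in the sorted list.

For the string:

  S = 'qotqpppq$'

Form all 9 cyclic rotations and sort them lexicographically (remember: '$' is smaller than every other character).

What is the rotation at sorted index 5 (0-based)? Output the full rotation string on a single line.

Answer: q$qotqppp

Derivation:
All 9 rotations (rotation i = S[i:]+S[:i]):
  rot[0] = qotqpppq$
  rot[1] = otqpppq$q
  rot[2] = tqpppq$qo
  rot[3] = qpppq$qot
  rot[4] = pppq$qotq
  rot[5] = ppq$qotqp
  rot[6] = pq$qotqpp
  rot[7] = q$qotqppp
  rot[8] = $qotqpppq
Sorted (with $ < everything):
  sorted[0] = $qotqpppq
  sorted[1] = otqpppq$q
  sorted[2] = pppq$qotq
  sorted[3] = ppq$qotqp
  sorted[4] = pq$qotqpp
  sorted[5] = q$qotqppp
  sorted[6] = qotqpppq$
  sorted[7] = qpppq$qot
  sorted[8] = tqpppq$qo
sorted[5] = q$qotqppp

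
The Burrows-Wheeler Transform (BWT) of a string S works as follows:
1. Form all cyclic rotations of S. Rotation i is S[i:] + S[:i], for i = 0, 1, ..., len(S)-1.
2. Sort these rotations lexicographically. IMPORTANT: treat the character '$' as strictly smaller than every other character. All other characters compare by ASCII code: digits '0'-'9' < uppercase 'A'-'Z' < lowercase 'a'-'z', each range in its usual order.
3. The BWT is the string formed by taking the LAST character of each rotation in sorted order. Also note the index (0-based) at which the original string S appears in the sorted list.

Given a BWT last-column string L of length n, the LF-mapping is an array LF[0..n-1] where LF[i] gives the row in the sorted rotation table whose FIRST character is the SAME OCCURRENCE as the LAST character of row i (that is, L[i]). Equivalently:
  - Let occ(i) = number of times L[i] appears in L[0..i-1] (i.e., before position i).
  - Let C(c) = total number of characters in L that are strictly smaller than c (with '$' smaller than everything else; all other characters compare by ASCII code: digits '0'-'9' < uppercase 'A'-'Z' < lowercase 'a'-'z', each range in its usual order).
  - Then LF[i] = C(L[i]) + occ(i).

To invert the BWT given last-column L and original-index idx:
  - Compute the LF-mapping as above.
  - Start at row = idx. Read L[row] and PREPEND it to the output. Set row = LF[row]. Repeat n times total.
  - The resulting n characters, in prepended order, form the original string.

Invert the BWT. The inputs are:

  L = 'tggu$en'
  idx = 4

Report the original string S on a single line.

LF mapping: 5 2 3 6 0 1 4
Walk LF starting at row 4, prepending L[row]:
  step 1: row=4, L[4]='$', prepend. Next row=LF[4]=0
  step 2: row=0, L[0]='t', prepend. Next row=LF[0]=5
  step 3: row=5, L[5]='e', prepend. Next row=LF[5]=1
  step 4: row=1, L[1]='g', prepend. Next row=LF[1]=2
  step 5: row=2, L[2]='g', prepend. Next row=LF[2]=3
  step 6: row=3, L[3]='u', prepend. Next row=LF[3]=6
  step 7: row=6, L[6]='n', prepend. Next row=LF[6]=4
Reversed output: nugget$

Answer: nugget$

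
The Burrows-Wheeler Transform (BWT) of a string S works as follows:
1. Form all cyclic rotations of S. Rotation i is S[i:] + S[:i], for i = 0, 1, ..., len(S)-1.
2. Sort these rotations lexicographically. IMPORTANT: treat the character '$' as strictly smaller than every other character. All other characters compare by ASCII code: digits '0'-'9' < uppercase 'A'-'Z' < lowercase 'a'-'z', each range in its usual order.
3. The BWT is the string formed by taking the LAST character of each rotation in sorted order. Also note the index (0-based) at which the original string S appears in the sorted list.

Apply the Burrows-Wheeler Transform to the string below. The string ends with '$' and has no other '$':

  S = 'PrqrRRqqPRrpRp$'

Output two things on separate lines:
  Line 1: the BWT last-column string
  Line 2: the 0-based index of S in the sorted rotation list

All 15 rotations (rotation i = S[i:]+S[:i]):
  rot[0] = PrqrRRqqPRrpRp$
  rot[1] = rqrRRqqPRrpRp$P
  rot[2] = qrRRqqPRrpRp$Pr
  rot[3] = rRRqqPRrpRp$Prq
  rot[4] = RRqqPRrpRp$Prqr
  rot[5] = RqqPRrpRp$PrqrR
  rot[6] = qqPRrpRp$PrqrRR
  rot[7] = qPRrpRp$PrqrRRq
  rot[8] = PRrpRp$PrqrRRqq
  rot[9] = RrpRp$PrqrRRqqP
  rot[10] = rpRp$PrqrRRqqPR
  rot[11] = pRp$PrqrRRqqPRr
  rot[12] = Rp$PrqrRRqqPRrp
  rot[13] = p$PrqrRRqqPRrpR
  rot[14] = $PrqrRRqqPRrpRp
Sorted (with $ < everything):
  sorted[0] = $PrqrRRqqPRrpRp  (last char: 'p')
  sorted[1] = PRrpRp$PrqrRRqq  (last char: 'q')
  sorted[2] = PrqrRRqqPRrpRp$  (last char: '$')
  sorted[3] = RRqqPRrpRp$Prqr  (last char: 'r')
  sorted[4] = Rp$PrqrRRqqPRrp  (last char: 'p')
  sorted[5] = RqqPRrpRp$PrqrR  (last char: 'R')
  sorted[6] = RrpRp$PrqrRRqqP  (last char: 'P')
  sorted[7] = p$PrqrRRqqPRrpR  (last char: 'R')
  sorted[8] = pRp$PrqrRRqqPRr  (last char: 'r')
  sorted[9] = qPRrpRp$PrqrRRq  (last char: 'q')
  sorted[10] = qqPRrpRp$PrqrRR  (last char: 'R')
  sorted[11] = qrRRqqPRrpRp$Pr  (last char: 'r')
  sorted[12] = rRRqqPRrpRp$Prq  (last char: 'q')
  sorted[13] = rpRp$PrqrRRqqPR  (last char: 'R')
  sorted[14] = rqrRRqqPRrpRp$P  (last char: 'P')
Last column: pq$rpRPRrqRrqRP
Original string S is at sorted index 2

Answer: pq$rpRPRrqRrqRP
2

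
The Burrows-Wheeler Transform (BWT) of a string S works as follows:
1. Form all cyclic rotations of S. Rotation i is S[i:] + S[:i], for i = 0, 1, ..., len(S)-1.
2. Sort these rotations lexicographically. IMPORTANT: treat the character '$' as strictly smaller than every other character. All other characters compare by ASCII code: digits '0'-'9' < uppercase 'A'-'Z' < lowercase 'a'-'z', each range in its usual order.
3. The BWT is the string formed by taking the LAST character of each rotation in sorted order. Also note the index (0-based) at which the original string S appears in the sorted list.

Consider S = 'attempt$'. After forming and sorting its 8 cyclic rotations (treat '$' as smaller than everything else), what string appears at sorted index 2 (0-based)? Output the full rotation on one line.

All 8 rotations (rotation i = S[i:]+S[:i]):
  rot[0] = attempt$
  rot[1] = ttempt$a
  rot[2] = tempt$at
  rot[3] = empt$att
  rot[4] = mpt$atte
  rot[5] = pt$attem
  rot[6] = t$attemp
  rot[7] = $attempt
Sorted (with $ < everything):
  sorted[0] = $attempt
  sorted[1] = attempt$
  sorted[2] = empt$att
  sorted[3] = mpt$atte
  sorted[4] = pt$attem
  sorted[5] = t$attemp
  sorted[6] = tempt$at
  sorted[7] = ttempt$a
sorted[2] = empt$att

Answer: empt$att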